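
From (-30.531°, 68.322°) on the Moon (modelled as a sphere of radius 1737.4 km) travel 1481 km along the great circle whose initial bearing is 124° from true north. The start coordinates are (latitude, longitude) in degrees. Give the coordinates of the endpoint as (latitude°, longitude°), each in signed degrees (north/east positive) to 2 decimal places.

-44.19°, 128.83°

Angular distance δ = d/R = 1481/1737.4 = 0.85242 rad; initial bearing θ = 2.1642 rad.
sin φ₂ = sin φ₁ cos δ + cos φ₁ sin δ cos θ = (-0.5080)(0.6582) + (0.8614)(0.7529)(-0.5592) = -0.6970, so φ₂ = -44.19°.
Δλ = atan2(sin θ sin δ cos φ₁, cos δ − sin φ₁ sin φ₂) = atan2(0.5376, 0.3041) = 60.507°.
λ₂ = 68.322° + 60.507° = 128.83°.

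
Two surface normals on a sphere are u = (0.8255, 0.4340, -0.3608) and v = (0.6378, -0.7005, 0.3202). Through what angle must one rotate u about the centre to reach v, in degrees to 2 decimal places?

u·v = 0.1070; |u| = 1.0000, |v| = 1.0000.
cos θ = (u·v)/(|u||v|) = 0.1070, so θ = 83.86°.

83.86°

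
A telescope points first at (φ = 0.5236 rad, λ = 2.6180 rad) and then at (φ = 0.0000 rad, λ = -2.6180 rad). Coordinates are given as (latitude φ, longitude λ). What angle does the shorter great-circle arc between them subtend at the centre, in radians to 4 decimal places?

1.1230 rad

In radians: φ₁ = 0.5236, φ₂ = 0.0000, Δλ = 59.999° = 1.0472 rad.
cos c = sin φ₁ sin φ₂ + cos φ₁ cos φ₂ cos Δλ = (0.5000)(0.0000) + (0.8660)(1.0000)(0.5000) = 0.43302,
so c = arccos(0.43302) = 1.12295 rad.
So the angular separation is 1.1230 rad.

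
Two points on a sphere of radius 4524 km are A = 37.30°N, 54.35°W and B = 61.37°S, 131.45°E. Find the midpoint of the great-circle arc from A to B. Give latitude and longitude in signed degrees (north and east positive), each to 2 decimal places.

Central angle δ = 2.7167 rad. Interpolating on the sphere with fraction f = 0.5:
P = [sin((1−f)δ)·A + sin(fδ)·B] / sin δ = 2.3715·A + 2.3715·B in Cartesian coordinates,
giving P = (0.3473, -0.6812, -0.6444), i.e. latitude -40.12°, longitude -62.99°.

-40.12°, -62.99°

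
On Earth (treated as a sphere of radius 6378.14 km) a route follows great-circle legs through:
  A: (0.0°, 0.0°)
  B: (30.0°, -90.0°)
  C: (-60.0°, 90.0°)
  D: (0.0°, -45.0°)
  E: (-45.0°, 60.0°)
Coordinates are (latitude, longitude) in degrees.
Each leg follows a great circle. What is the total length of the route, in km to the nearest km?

50233 km

Leg A→B: central angle 1.5708 rad, distance 10018.8 km.
Leg B→C: central angle 2.6180 rad, distance 16697.9 km.
Leg C→D: central angle 1.9322 rad, distance 12323.6 km.
Leg D→E: central angle 1.7548 rad, distance 11192.7 km.
Total: 10018.8 + 16697.9 + 12323.6 + 11192.7 ≈ 50233 km.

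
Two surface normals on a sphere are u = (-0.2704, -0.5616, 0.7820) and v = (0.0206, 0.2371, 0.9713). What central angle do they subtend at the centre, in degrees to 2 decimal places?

51.63°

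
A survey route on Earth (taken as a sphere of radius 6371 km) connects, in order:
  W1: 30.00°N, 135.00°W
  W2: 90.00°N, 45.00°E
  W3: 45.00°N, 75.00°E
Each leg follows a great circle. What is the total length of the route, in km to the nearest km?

Leg W1→W2: central angle 1.0472 rad, distance 6671.7 km.
Leg W2→W3: central angle 0.7854 rad, distance 5003.8 km.
Total: 6671.7 + 5003.8 ≈ 11675 km.

11675 km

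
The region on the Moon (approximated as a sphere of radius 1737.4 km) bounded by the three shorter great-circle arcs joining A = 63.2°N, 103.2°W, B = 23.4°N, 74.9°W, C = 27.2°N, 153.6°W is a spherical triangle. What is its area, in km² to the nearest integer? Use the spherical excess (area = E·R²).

1100420 km²

Side lengths (central angles): a = 1.2223, b = 0.8452, c = 0.7687 rad; semiperimeter s = 1.4181.
By l'Huilier's theorem, tan(E/4) = √[tan(s/2) tan((s−a)/2) tan((s−b)/2) tan((s−c)/2)], giving spherical excess E = 0.3646 rad.
Area = E·R² = 0.3646 × (1737.4)² ≈ 1100420 km².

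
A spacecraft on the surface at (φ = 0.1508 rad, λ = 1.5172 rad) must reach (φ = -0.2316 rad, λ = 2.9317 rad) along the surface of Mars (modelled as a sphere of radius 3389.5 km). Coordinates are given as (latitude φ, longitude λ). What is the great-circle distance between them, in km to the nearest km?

4933 km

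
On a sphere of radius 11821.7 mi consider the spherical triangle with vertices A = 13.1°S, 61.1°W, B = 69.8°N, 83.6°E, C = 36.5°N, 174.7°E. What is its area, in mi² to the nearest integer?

Side lengths (central angles): a = 0.9849, b = 2.1833, c = 2.0797 rad; semiperimeter s = 2.6239.
By l'Huilier's theorem, tan(E/4) = √[tan(s/2) tan((s−a)/2) tan((s−b)/2) tan((s−c)/2)], giving spherical excess E = 1.8633 rad.
Area = E·R² = 1.8633 × (11821.7)² ≈ 260403593 mi².

260403593 mi²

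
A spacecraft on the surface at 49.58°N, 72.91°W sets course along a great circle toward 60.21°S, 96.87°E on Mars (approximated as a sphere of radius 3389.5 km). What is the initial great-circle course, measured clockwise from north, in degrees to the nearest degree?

155°

With φ₁ = 0.8653, φ₂ = -1.0509, Δλ = 2.9632 rad, the forward-azimuth formula gives
θ = atan2( sin Δλ cos φ₂ , cos φ₁ sin φ₂ − sin φ₁ cos φ₂ cos Δλ ) = atan2(0.0882, -0.1905) = 155.16°.
So the initial bearing is 155°.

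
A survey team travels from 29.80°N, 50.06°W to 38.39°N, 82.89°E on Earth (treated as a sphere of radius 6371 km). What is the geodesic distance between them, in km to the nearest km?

Let φ₁ = 0.5201 rad, φ₂ = 0.6700 rad, and Δλ = 2.3204 rad.
cos c = sin φ₁ sin φ₂ + cos φ₁ cos φ₂ cos Δλ = (0.4970)(0.6210) + (0.8678)(0.7838)(-0.6814) = -0.15480,
so c = arccos(-0.15480) = 1.72623 rad.
Distance = R·c = 6371 × 1.7262 ≈ 10998 km.

10998 km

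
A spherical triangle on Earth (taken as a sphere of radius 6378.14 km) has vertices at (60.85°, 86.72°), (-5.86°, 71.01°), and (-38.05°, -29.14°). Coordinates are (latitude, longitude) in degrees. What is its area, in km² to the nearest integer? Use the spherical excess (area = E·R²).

65976507 km²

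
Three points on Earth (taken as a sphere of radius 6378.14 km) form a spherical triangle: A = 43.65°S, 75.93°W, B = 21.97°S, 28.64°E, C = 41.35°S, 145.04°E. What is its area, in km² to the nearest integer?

60742610 km²

Side lengths (central angles): a = 1.6332, b = 1.5249, c = 1.4812 rad; semiperimeter s = 2.3197.
By l'Huilier's theorem, tan(E/4) = √[tan(s/2) tan((s−a)/2) tan((s−b)/2) tan((s−c)/2)], giving spherical excess E = 1.4932 rad.
Area = E·R² = 1.4932 × (6378.14)² ≈ 60742610 km².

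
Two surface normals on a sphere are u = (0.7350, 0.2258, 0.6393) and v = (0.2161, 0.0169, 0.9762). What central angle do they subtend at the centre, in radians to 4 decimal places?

0.6652 rad

u·v = 0.7867; |u| = 1.0000, |v| = 1.0000.
cos θ = (u·v)/(|u||v|) = 0.7868, so θ = 0.6652 rad.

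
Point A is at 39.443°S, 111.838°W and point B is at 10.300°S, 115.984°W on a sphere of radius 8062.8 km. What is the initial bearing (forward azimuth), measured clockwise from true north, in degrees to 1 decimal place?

351.7°

Δλ = -4.146° = -0.0724 rad.
y = sin Δλ · cos φ₂ = (-0.0723)(0.9839) = -0.0711
x = cos φ₁ sin φ₂ − sin φ₁ cos φ₂ cos Δλ = (0.7723)(-0.1788) − (-0.6353)(0.9839)(0.9974) = 0.4854
θ = atan2(y, x) = -8.34°; adding 360° gives 351.7°.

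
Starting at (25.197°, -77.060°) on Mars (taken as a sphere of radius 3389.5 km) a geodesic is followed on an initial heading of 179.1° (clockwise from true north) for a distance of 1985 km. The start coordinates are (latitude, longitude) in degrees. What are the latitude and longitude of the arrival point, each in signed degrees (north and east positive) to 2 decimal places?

Angular distance δ = d/R = 1985/3389.5 = 0.58563 rad; initial bearing θ = 3.1259 rad.
sin φ₂ = sin φ₁ cos δ + cos φ₁ sin δ cos θ = (0.4257)(0.8334) + (0.9048)(0.5527)(-0.9999) = -0.1453, so φ₂ = -8.35°.
Δλ = atan2(sin θ sin δ cos φ₁, cos δ − sin φ₁ sin φ₂) = atan2(0.0079, 0.8952) = 0.503°.
λ₂ = -77.060° + 0.503° = -76.56°.

-8.35°, -76.56°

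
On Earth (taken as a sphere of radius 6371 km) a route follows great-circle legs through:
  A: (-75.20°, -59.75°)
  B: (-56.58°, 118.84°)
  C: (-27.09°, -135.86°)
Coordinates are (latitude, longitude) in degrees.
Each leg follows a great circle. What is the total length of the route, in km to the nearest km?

13755 km

Leg A→B: central angle 0.8415 rad, distance 5361.5 km.
Leg B→C: central angle 1.3174 rad, distance 8393.1 km.
Total: 5361.5 + 8393.1 ≈ 13755 km.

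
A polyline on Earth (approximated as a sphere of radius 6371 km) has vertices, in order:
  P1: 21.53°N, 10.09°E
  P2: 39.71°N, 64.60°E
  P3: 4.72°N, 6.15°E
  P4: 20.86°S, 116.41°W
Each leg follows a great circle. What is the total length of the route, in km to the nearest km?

Leg P1→P2: central angle 0.8633 rad, distance 5500.1 km.
Leg P2→P3: central angle 1.0998 rad, distance 7007.1 km.
Leg P3→P4: central angle 2.1300 rad, distance 13570.2 km.
Total: 5500.1 + 7007.1 + 13570.2 ≈ 26077 km.

26077 km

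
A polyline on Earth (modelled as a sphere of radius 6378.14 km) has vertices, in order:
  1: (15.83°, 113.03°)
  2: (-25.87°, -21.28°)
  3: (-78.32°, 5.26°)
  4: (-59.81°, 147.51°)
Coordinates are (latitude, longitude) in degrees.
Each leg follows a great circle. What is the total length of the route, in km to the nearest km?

25625 km

Leg 1→2: central angle 2.3800 rad, distance 15179.8 km.
Leg 2→3: central angle 0.9394 rad, distance 5991.7 km.
Leg 3→4: central angle 0.6982 rad, distance 4453.5 km.
Total: 15179.8 + 5991.7 + 4453.5 ≈ 25625 km.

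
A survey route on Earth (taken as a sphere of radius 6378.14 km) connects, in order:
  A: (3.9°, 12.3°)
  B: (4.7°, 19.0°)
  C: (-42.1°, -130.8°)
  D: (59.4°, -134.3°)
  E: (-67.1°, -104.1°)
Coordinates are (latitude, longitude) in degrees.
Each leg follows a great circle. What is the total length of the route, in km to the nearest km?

Leg A→B: central angle 0.1174 rad, distance 749.0 km.
Leg B→C: central angle 2.3379 rad, distance 14911.4 km.
Leg C→D: central angle 1.7722 rad, distance 11303.5 km.
Leg D→E: central angle 2.2417 rad, distance 14298.0 km.
Total: 749.0 + 14911.4 + 11303.5 + 14298.0 ≈ 41262 km.

41262 km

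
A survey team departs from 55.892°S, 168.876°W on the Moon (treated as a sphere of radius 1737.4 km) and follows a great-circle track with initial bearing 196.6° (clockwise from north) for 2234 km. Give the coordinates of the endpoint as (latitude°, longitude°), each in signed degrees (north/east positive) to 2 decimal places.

-48.46°, 35.54°

Angular distance δ = d/R = 2234/1737.4 = 1.28583 rad; initial bearing θ = 3.4313 rad.
sin φ₂ = sin φ₁ cos δ + cos φ₁ sin δ cos θ = (-0.8280)(0.2811) + (0.5608)(0.9597)(-0.9583) = -0.7485, so φ₂ = -48.46°.
Δλ = atan2(sin θ sin δ cos φ₁, cos δ − sin φ₁ sin φ₂) = atan2(-0.1537, -0.3386) = -155.580°.
λ₂ = -168.876° − 155.580° = -324.46° → 35.54° after wrapping to (−180°, 180°].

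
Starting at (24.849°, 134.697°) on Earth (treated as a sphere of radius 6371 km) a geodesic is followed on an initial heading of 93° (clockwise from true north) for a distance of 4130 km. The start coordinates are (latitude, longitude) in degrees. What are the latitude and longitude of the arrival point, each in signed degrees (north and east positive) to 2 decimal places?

17.84°, 174.00°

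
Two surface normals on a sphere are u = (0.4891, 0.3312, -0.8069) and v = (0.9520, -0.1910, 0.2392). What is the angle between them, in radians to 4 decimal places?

1.3599 rad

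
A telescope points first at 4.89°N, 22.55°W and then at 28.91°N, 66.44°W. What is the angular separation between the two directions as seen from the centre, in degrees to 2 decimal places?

Let φ₁ = 0.0853 rad, φ₂ = 0.5046 rad, and Δλ = -0.7660 rad.
cos c = sin φ₁ sin φ₂ + cos φ₁ cos φ₂ cos Δλ = (0.0852)(0.4834) + (0.9964)(0.8754)(0.7207) = 0.66978,
so c = arccos(0.66978) = 0.83689 rad.
So the angular separation is 47.95°.

47.95°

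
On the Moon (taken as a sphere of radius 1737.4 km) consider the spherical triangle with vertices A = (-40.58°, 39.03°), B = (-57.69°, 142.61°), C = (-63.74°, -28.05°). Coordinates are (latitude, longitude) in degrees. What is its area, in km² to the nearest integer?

Side lengths (central angles): a = 1.0186, b = 0.7753, c = 1.0990 rad; semiperimeter s = 1.4464.
By l'Huilier's theorem, tan(E/4) = √[tan(s/2) tan((s−a)/2) tan((s−b)/2) tan((s−c)/2)], giving spherical excess E = 0.4317 rad.
Area = E·R² = 0.4317 × (1737.4)² ≈ 1302997 km².

1302997 km²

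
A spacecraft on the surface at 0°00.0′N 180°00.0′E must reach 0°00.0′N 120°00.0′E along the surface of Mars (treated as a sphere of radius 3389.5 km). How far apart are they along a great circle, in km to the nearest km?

3549 km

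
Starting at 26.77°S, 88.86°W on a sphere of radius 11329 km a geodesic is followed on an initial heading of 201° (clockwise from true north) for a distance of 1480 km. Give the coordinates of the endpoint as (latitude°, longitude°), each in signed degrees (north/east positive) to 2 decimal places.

Angular distance δ = d/R = 1480/11329 = 0.13064 rad; initial bearing θ = 3.5081 rad.
sin φ₂ = sin φ₁ cos δ + cos φ₁ sin δ cos θ = (-0.4504)(0.9915) + (0.8928)(0.1303)(-0.9336) = -0.5552, so φ₂ = -33.72°.
Δλ = atan2(sin θ sin δ cos φ₁, cos δ − sin φ₁ sin φ₂) = atan2(-0.0417, 0.7414) = -3.218°.
λ₂ = -88.860° − 3.218° = -92.08°.

-33.72°, -92.08°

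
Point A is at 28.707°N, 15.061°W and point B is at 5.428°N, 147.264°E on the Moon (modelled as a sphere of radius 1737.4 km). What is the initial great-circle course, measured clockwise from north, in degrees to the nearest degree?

29°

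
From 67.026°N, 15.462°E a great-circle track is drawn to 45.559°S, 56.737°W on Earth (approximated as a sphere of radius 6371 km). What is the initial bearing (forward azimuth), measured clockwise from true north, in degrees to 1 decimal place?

234.5°

Δλ = -72.199° = -1.2601 rad.
y = sin Δλ · cos φ₂ = (-0.9521)(0.7002) = -0.6667
x = cos φ₁ sin φ₂ − sin φ₁ cos φ₂ cos Δλ = (0.3903)(-0.7140) − (0.9207)(0.7002)(0.3057) = -0.4757
θ = atan2(y, x) = -125.51°; adding 360° gives 234.5°.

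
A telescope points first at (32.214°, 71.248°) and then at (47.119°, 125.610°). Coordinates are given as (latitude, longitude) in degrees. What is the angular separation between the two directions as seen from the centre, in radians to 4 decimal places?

In radians: φ₁ = 0.5622, φ₂ = 0.8224, Δλ = 54.362° = 0.9488 rad.
Haversine: a = sin²(Δφ/2) + cos φ₁ cos φ₂ sin²(Δλ/2) = 0.0168 + (0.8461)(0.6805)(0.2087) = 0.13696.
Central angle c = 2·arcsin(√a) = 0.75819 rad.
So the angular separation is 0.7582 rad.

0.7582 rad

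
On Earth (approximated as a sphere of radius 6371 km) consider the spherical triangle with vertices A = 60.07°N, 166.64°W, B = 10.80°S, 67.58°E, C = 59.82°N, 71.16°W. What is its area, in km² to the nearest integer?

53745058 km²

Side lengths (central angles): a = 2.1332, b = 0.7595, c = 2.0364 rad; semiperimeter s = 2.4645.
By l'Huilier's theorem, tan(E/4) = √[tan(s/2) tan((s−a)/2) tan((s−b)/2) tan((s−c)/2)], giving spherical excess E = 1.3241 rad.
Area = E·R² = 1.3241 × (6371)² ≈ 53745058 km².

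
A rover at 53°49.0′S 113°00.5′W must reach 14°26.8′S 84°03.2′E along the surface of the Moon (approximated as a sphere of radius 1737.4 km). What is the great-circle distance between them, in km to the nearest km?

3341 km

With latitudes φ₁ = -53.817°, φ₂ = -14.447° and longitude difference Δλ = -162.938°:
Haversine: a = sin²(Δφ/2) + cos φ₁ cos φ₂ sin²(Δλ/2) = 0.1135 + (0.5904)(0.9684)(0.9780) = 0.67259.
Central angle c = 2·arcsin(√a) = 1.92323 rad.
Distance = R·c = 1737.4 × 1.9232 ≈ 3341 km.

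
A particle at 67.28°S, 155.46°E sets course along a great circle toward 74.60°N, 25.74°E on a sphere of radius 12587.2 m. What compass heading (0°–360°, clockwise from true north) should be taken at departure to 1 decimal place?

With φ₁ = -1.1743, φ₂ = 1.3020, Δλ = -2.2640 rad, the forward-azimuth formula gives
θ = atan2( sin Δλ cos φ₂ , cos φ₁ sin φ₂ − sin φ₁ cos φ₂ cos Δλ ) = atan2(-0.2043, 0.2158) = -43.42°.
Adding 360° brings this into [0°, 360°): 316.6°.

316.6°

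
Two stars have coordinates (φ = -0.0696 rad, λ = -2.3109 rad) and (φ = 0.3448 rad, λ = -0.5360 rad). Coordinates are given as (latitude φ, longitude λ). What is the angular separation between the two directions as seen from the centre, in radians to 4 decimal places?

1.7863 rad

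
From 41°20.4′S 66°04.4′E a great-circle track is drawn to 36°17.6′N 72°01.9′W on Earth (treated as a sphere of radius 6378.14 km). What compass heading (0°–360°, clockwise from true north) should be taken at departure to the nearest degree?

275°

Δλ = -138.105° = -2.4104 rad.
y = sin Δλ · cos φ₂ = (-0.6678)(0.8060) = -0.5382
x = cos φ₁ sin φ₂ − sin φ₁ cos φ₂ cos Δλ = (0.7508)(0.5919) − (-0.6605)(0.8060)(-0.7444) = 0.0481
θ = atan2(y, x) = -84.89°; adding 360° gives 275°.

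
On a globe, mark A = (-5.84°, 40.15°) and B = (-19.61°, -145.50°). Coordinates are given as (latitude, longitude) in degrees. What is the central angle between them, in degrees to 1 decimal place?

153.9°

In radians: φ₁ = -0.1019, φ₂ = -0.3423, Δλ = 174.350° = 3.0430 rad.
cos c = sin φ₁ sin φ₂ + cos φ₁ cos φ₂ cos Δλ = (-0.1018)(-0.3356) + (0.9948)(0.9420)(-0.9951) = -0.89841,
so c = arccos(-0.89841) = 2.68693 rad.
So the angular separation is 153.9°.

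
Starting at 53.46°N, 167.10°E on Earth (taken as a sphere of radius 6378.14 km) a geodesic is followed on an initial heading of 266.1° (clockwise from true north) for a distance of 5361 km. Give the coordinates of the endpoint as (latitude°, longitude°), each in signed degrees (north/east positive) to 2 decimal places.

30.38°, 107.60°

Angular distance δ = d/R = 5361/6378.14 = 0.84053 rad; initial bearing θ = 4.6443 rad.
sin φ₂ = sin φ₁ cos δ + cos φ₁ sin δ cos θ = (0.8034)(0.6671) + (0.5954)(0.7450)(-0.0680) = 0.5058, so φ₂ = 30.38°.
Δλ = atan2(sin θ sin δ cos φ₁, cos δ − sin φ₁ sin φ₂) = atan2(-0.4425, 0.2607) = -59.497°.
λ₂ = 167.100° − 59.497° = 107.60°.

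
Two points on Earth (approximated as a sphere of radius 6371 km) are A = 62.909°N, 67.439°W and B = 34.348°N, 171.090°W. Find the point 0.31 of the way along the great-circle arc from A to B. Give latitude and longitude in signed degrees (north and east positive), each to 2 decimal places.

The central angle between A and B is δ = 1.1444 rad.
With f = 0.31, the slerp weights are sin((1−f)δ)/sin δ = 0.7799 and sin(fδ)/sin δ = 0.3815.
Weighted sum of the unit vectors: (0.7799)·(0.1747,-0.4206,0.8903) + (0.3815)·(-0.8157,-0.1279,0.5642) = (-0.1749, -0.3768, 0.9096).
Converting back: φ = atan2(z, √(x²+y²)) = 65.45°, λ = atan2(y, x) = -114.90°.

65.45°, -114.90°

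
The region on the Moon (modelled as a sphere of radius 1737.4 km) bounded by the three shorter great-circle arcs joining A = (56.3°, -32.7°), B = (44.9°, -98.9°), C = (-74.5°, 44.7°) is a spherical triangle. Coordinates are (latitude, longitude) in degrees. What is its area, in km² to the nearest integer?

7051452 km²

Side lengths (central angles): a = 2.5545, b = 2.4486, c = 0.7290 rad; semiperimeter s = 2.8661.
By l'Huilier's theorem, tan(E/4) = √[tan(s/2) tan((s−a)/2) tan((s−b)/2) tan((s−c)/2)], giving spherical excess E = 2.3360 rad.
Area = E·R² = 2.3360 × (1737.4)² ≈ 7051452 km².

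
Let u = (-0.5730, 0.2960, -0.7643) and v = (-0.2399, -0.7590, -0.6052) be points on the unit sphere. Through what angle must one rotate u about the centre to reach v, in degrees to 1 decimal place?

u·v = 0.3754; |u| = 1.0000, |v| = 1.0000.
cos θ = (u·v)/(|u||v|) = 0.3754, so θ = 68.0°.

68.0°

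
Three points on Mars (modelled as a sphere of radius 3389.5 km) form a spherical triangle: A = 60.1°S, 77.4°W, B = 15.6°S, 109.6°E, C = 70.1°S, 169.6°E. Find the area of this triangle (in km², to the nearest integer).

2773005 km²

Side lengths (central angles): a = 1.1409, b = 0.7245, c = 1.8167 rad; semiperimeter s = 1.8410.
By l'Huilier's theorem, tan(E/4) = √[tan(s/2) tan((s−a)/2) tan((s−b)/2) tan((s−c)/2)], giving spherical excess E = 0.2414 rad.
Area = E·R² = 0.2414 × (3389.5)² ≈ 2773005 km².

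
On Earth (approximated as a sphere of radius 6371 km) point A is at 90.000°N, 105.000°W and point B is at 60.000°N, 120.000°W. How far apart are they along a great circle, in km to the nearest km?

In radians: φ₁ = 1.5708, φ₂ = 1.0472, Δλ = -15.000° = -0.2618 rad.
cos c = sin φ₁ sin φ₂ + cos φ₁ cos φ₂ cos Δλ = (1.0000)(0.8660) + (0.0000)(0.5000)(0.9659) = 0.86603,
so c = arccos(0.86603) = 0.52360 rad.
Distance = R·c = 6371 × 0.5236 ≈ 3336 km.

3336 km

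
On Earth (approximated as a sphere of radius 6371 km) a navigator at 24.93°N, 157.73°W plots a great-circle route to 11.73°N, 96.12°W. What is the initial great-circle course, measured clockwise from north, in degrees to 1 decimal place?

90.8°

Δλ = 61.610° = 1.0753 rad.
y = sin Δλ · cos φ₂ = (0.8797)(0.9791) = 0.8614
x = cos φ₁ sin φ₂ − sin φ₁ cos φ₂ cos Δλ = (0.9068)(0.2033) − (0.4215)(0.9791)(0.4755) = -0.0119
θ = atan2(y, x) = 90.79°, so the bearing is 90.8°.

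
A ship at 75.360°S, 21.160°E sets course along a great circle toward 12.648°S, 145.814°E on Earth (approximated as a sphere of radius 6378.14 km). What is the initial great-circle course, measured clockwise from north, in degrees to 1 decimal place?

With φ₁ = -1.3153, φ₂ = -0.2207, Δλ = 2.1756 rad, the forward-azimuth formula gives
θ = atan2( sin Δλ cos φ₂ , cos φ₁ sin φ₂ − sin φ₁ cos φ₂ cos Δλ ) = atan2(0.8026, -0.5921) = 126.42°.
So the initial bearing is 126.4°.

126.4°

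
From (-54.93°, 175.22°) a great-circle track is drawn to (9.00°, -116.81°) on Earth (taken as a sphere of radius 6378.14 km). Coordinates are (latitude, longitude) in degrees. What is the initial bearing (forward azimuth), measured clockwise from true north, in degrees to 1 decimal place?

Δλ = 67.970° = 1.1863 rad.
y = sin Δλ · cos φ₂ = (0.9270)(0.9877) = 0.9156
x = cos φ₁ sin φ₂ − sin φ₁ cos φ₂ cos Δλ = (0.5746)(0.1564) − (-0.8185)(0.9877)(0.3751) = 0.3931
θ = atan2(y, x) = 66.76°, so the bearing is 66.8°.

66.8°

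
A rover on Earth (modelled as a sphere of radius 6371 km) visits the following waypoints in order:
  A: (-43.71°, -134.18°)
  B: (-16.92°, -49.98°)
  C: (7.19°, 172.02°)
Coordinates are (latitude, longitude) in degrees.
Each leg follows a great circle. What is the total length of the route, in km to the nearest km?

Leg A→B: central angle 1.2964 rad, distance 8259.2 km.
Leg B→C: central angle 2.4066 rad, distance 15332.2 km.
Total: 8259.2 + 15332.2 ≈ 23591 km.

23591 km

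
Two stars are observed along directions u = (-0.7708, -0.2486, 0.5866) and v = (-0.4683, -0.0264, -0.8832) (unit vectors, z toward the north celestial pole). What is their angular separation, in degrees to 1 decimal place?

98.7°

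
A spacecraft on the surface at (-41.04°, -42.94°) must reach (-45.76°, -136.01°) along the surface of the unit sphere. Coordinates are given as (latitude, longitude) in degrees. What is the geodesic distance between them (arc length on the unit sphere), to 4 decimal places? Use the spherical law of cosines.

1.1127

With latitudes φ₁ = -41.040°, φ₂ = -45.760° and longitude difference Δλ = -93.070°:
cos c = sin φ₁ sin φ₂ + cos φ₁ cos φ₂ cos Δλ = (-0.6566)(-0.7164) + (0.7543)(0.6977)(-0.0536) = 0.44221,
so c = arccos(0.44221) = 1.11273 rad.
On the unit sphere the arc length equals the central angle: 1.1127.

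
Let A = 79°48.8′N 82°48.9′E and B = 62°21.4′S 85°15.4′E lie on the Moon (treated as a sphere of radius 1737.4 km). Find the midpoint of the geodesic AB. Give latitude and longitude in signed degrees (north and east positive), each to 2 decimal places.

8.73°, 84.58°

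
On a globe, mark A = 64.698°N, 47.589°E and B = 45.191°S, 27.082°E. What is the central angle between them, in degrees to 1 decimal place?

111.1°

Let φ₁ = 1.1292 rad, φ₂ = -0.7887 rad, and Δλ = -0.3579 rad.
cos c = sin φ₁ sin φ₂ + cos φ₁ cos φ₂ cos Δλ = (0.9041)(-0.7095) + (0.4274)(0.7047)(0.9366) = -0.35929,
so c = arccos(-0.35929) = 1.93830 rad.
So the angular separation is 111.1°.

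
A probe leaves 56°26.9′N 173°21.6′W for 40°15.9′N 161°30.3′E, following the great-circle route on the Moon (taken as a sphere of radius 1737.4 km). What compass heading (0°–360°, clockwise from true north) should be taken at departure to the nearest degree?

236°

Δλ = -25.135° = -0.4387 rad.
y = sin Δλ · cos φ₂ = (-0.4248)(0.7631) = -0.3241
x = cos φ₁ sin φ₂ − sin φ₁ cos φ₂ cos Δλ = (0.5527)(0.6463) − (0.8334)(0.7631)(0.9053) = -0.2185
θ = atan2(y, x) = -123.99°; adding 360° gives 236°.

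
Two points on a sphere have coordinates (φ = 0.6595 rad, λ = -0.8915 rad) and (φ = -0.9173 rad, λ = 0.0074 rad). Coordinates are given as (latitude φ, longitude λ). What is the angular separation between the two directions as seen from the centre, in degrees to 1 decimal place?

100.8°

Let φ₁ = 0.6595 rad, φ₂ = -0.9173 rad, and Δλ = 0.8989 rad.
cos c = sin φ₁ sin φ₂ + cos φ₁ cos φ₂ cos Δλ = (0.6127)(-0.7940) + (0.7903)(0.6080)(0.6225) = -0.18740,
so c = arccos(-0.18740) = 1.75931 rad.
So the angular separation is 100.8°.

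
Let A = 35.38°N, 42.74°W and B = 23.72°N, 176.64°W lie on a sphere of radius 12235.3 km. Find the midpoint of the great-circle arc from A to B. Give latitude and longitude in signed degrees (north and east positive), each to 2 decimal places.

55.12°, -117.44°

The central angle between A and B is δ = 1.8595 rad.
With f = 0.5, the slerp weights are sin((1−f)δ)/sin δ = 0.8361 and sin(fδ)/sin δ = 0.8361.
Weighted sum of the unit vectors: (0.8361)·(0.5988,-0.5533,0.5790) + (0.8361)·(-0.9139,-0.0537,0.4023) = (-0.2635, -0.5075, 0.8204).
Converting back: φ = atan2(z, √(x²+y²)) = 55.12°, λ = atan2(y, x) = -117.44°.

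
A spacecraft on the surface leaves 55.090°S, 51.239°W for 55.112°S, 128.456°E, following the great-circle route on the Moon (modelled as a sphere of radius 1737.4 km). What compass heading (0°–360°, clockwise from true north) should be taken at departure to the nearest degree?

Δλ = 179.695° = 3.1363 rad.
y = sin Δλ · cos φ₂ = (0.0053)(0.5720) = 0.0030
x = cos φ₁ sin φ₂ − sin φ₁ cos φ₂ cos Δλ = (0.5723)(-0.8203) − (-0.8201)(0.5720)(-1.0000) = -0.9385
θ = atan2(y, x) = 179.81°, so the bearing is 180°.

180°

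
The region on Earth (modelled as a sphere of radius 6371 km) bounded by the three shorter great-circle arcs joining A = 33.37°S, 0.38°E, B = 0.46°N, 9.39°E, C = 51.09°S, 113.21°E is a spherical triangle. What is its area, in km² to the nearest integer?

18627070 km²

Side lengths (central angles): a = 1.7277, b = 1.3444, c = 0.6087 rad; semiperimeter s = 1.8404.
By l'Huilier's theorem, tan(E/4) = √[tan(s/2) tan((s−a)/2) tan((s−b)/2) tan((s−c)/2)], giving spherical excess E = 0.4589 rad.
Area = E·R² = 0.4589 × (6371)² ≈ 18627070 km².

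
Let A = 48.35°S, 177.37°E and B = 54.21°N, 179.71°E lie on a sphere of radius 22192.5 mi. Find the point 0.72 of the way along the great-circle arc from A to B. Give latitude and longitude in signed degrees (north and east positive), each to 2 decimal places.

Central angle δ = 1.7903 rad. Interpolating on the sphere with fraction f = 0.72:
P = [sin((1−f)δ)·A + sin(fδ)·B] / sin δ = 0.4924·A + 0.9842·B in Cartesian coordinates,
giving P = (-0.9024, 0.0179, 0.4304), i.e. latitude 25.49°, longitude 178.86°.

25.49°, 178.86°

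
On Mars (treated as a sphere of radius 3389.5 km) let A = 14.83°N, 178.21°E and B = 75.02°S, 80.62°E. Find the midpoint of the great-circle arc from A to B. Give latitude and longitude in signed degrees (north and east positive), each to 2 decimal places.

Central angle δ = 1.8549 rad. Interpolating on the sphere with fraction f = 0.5:
P = [sin((1−f)δ)·A + sin(fδ)·B] / sin δ = 0.8335·A + 0.8335·B in Cartesian coordinates,
giving P = (-0.7702, 0.2377, -0.5918), i.e. latitude -36.29°, longitude 162.85°.

-36.29°, 162.85°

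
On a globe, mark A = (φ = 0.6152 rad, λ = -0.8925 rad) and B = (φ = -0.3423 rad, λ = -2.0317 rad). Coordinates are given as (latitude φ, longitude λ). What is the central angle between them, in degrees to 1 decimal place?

82.6°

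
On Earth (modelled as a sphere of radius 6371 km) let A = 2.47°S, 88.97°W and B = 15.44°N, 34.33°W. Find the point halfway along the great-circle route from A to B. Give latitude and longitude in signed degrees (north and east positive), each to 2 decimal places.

The central angle between A and B is δ = 0.9934 rad.
With f = 0.5, the slerp weights are sin((1−f)δ)/sin δ = 0.5687 and sin(fδ)/sin δ = 0.5687.
Weighted sum of the unit vectors: (0.5687)·(0.0180,-0.9989,-0.0431) + (0.5687)·(0.7960,-0.5436,0.2662) = (0.4629, -0.8773, 0.1269).
Converting back: φ = atan2(z, √(x²+y²)) = 7.29°, λ = atan2(y, x) = -62.18°.

7.29°, -62.18°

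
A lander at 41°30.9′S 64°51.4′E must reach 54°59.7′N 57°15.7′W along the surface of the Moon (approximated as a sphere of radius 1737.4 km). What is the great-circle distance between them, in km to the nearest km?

4260 km

In radians: φ₁ = -0.7246, φ₂ = 0.9598, Δλ = -122.118° = -2.1314 rad.
Haversine: a = sin²(Δφ/2) + cos φ₁ cos φ₂ sin²(Δλ/2) = 0.5567 + (0.7488)(0.5736)(0.7658) = 0.88564.
Central angle c = 2·arcsin(√a) = 2.45166 rad.
Distance = R·c = 1737.4 × 2.4517 ≈ 4260 km.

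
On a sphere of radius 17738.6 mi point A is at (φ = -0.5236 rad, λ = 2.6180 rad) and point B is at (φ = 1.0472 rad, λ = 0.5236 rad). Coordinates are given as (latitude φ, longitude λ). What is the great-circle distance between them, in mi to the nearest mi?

With latitudes φ₁ = -30.000°, φ₂ = 60.000° and longitude difference Δλ = -120.000°:
cos c = sin φ₁ sin φ₂ + cos φ₁ cos φ₂ cos Δλ = (-0.5000)(0.8660) + (0.8660)(0.5000)(-0.5000) = -0.64952,
so c = arccos(-0.64952) = 2.27775 rad.
Distance = R·c = 17738.6 × 2.2778 ≈ 40404 mi.

40404 mi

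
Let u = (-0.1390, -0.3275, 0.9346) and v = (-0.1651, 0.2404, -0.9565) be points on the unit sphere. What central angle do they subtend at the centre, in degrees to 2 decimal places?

161.76°

u·v = -0.9497; |u| = 1.0000, |v| = 1.0000.
cos θ = (u·v)/(|u||v|) = -0.9497, so θ = 161.76°.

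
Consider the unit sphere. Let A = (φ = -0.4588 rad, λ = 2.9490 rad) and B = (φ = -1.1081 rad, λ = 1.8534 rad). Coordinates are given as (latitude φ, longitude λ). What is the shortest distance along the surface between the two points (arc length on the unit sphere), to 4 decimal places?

With latitudes φ₁ = -26.287°, φ₂ = -63.489° and longitude difference Δλ = -62.773°:
Haversine: a = sin²(Δφ/2) + cos φ₁ cos φ₂ sin²(Δλ/2) = 0.1017 + (0.8966)(0.4464)(0.2712) = 0.21030.
Central angle c = 2·arcsin(√a) = 0.95280 rad.
On the unit sphere the arc length equals the central angle: 0.9528.

0.9528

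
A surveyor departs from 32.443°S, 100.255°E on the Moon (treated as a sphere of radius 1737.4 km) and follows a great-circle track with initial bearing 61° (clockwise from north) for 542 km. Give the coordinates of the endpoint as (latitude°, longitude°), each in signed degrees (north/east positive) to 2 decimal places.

-22.64°, 117.16°

Angular distance δ = d/R = 542/1737.4 = 0.31196 rad; initial bearing θ = 1.0647 rad.
sin φ₂ = sin φ₁ cos δ + cos φ₁ sin δ cos θ = (-0.5365)(0.9517) + (0.8439)(0.3069)(0.4848) = -0.3850, so φ₂ = -22.64°.
Δλ = atan2(sin θ sin δ cos φ₁, cos δ − sin φ₁ sin φ₂) = atan2(0.2265, 0.7452) = 16.910°.
λ₂ = 100.255° + 16.910° = 117.16°.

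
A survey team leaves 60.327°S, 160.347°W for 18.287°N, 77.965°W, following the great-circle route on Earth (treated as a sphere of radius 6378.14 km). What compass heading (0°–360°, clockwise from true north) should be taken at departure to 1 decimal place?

74.3°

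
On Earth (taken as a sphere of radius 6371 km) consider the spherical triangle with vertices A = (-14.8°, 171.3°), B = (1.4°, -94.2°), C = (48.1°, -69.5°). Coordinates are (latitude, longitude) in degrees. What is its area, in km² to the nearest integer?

44422731 km²

Side lengths (central angles): a = 0.8960, b = 2.1003, c = 1.6530 rad; semiperimeter s = 2.3246.
By l'Huilier's theorem, tan(E/4) = √[tan(s/2) tan((s−a)/2) tan((s−b)/2) tan((s−c)/2)], giving spherical excess E = 1.0944 rad.
Area = E·R² = 1.0944 × (6371)² ≈ 44422731 km².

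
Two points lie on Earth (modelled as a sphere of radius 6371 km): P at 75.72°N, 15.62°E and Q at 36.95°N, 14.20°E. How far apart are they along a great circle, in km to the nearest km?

Let φ₁ = 1.3216 rad, φ₂ = 0.6449 rad, and Δλ = -0.0248 rad.
Haversine: a = sin²(Δφ/2) + cos φ₁ cos φ₂ sin²(Δλ/2) = 0.1102 + (0.2467)(0.7992)(0.0002) = 0.11020.
Central angle c = 2·arcsin(√a) = 0.67676 rad.
Distance = R·c = 6371 × 0.6768 ≈ 4312 km.

4312 km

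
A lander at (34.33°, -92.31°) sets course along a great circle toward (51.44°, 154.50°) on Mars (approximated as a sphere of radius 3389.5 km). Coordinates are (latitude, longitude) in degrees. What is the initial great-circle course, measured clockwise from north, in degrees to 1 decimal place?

323.8°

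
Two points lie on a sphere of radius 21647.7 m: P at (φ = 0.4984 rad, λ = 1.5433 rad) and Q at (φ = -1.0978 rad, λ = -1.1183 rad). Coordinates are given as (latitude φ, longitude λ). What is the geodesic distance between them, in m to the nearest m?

With latitudes φ₁ = 28.556°, φ₂ = -62.899° and longitude difference Δλ = -152.498°:
cos c = sin φ₁ sin φ₂ + cos φ₁ cos φ₂ cos Δλ = (0.4780)(-0.8902) + (0.8783)(0.4556)(-0.8870) = -0.78046,
so c = arccos(-0.78046) = 2.46619 rad.
Distance = R·c = 21647.7 × 2.4662 ≈ 53387 m.

53387 m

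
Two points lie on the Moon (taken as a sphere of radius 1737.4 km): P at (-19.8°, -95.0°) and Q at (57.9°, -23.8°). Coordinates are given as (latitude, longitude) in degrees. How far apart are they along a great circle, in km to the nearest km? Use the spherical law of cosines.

With latitudes φ₁ = -19.800°, φ₂ = 57.900° and longitude difference Δλ = 71.200°:
cos c = sin φ₁ sin φ₂ + cos φ₁ cos φ₂ cos Δλ = (-0.3387)(0.8471) + (0.9409)(0.5314)(0.3223) = -0.12583,
so c = arccos(-0.12583) = 1.69696 rad.
Distance = R·c = 1737.4 × 1.6970 ≈ 2948 km.

2948 km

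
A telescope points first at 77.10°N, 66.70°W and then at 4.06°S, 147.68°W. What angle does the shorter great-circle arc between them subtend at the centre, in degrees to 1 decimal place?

92.0°

With latitudes φ₁ = 77.100°, φ₂ = -4.060° and longitude difference Δλ = -80.980°:
Haversine: a = sin²(Δφ/2) + cos φ₁ cos φ₂ sin²(Δλ/2) = 0.4232 + (0.2233)(0.9975)(0.4216) = 0.51705.
Central angle c = 2·arcsin(√a) = 1.60490 rad.
So the angular separation is 92.0°.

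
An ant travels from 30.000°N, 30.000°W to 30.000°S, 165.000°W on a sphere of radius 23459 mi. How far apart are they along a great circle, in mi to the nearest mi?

With latitudes φ₁ = 30.000°, φ₂ = -30.000° and longitude difference Δλ = -135.000°:
Haversine: a = sin²(Δφ/2) + cos φ₁ cos φ₂ sin²(Δλ/2) = 0.2500 + (0.8660)(0.8660)(0.8536) = 0.89017.
Central angle c = 2·arcsin(√a) = 2.46599 rad.
Distance = R·c = 23459 × 2.4660 ≈ 57850 mi.

57850 mi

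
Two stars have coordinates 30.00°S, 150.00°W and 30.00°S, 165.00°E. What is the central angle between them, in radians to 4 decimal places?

0.6756 rad

In radians: φ₁ = -0.5236, φ₂ = -0.5236, Δλ = -45.000° = -0.7854 rad.
Haversine: a = sin²(Δφ/2) + cos φ₁ cos φ₂ sin²(Δλ/2) = 0.0000 + (0.8660)(0.8660)(0.1464) = 0.10983.
Central angle c = 2·arcsin(√a) = 0.67560 rad.
So the angular separation is 0.6756 rad.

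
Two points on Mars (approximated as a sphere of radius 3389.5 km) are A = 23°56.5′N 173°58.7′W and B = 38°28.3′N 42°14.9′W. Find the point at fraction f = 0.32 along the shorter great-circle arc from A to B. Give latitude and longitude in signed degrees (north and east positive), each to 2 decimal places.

The central angle between A and B is δ = 1.7965 rad.
With f = 0.32, the slerp weights are sin((1−f)δ)/sin δ = 0.9641 and sin(fδ)/sin δ = 0.5579.
Weighted sum of the unit vectors: (0.9641)·(-0.9089,-0.0959,0.4058) + (0.5579)·(0.5795,-0.5264,0.6221) = (-0.5530, -0.3861, 0.7383).
Converting back: φ = atan2(z, √(x²+y²)) = 47.59°, λ = atan2(y, x) = -145.08°.

47.59°, -145.08°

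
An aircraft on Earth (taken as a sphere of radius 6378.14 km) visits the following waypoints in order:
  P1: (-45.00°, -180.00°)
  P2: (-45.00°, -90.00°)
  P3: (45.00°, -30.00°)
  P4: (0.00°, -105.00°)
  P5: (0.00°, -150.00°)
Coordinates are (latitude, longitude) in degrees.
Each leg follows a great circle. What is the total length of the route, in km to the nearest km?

32164 km

Leg P1→P2: central angle 1.0472 rad, distance 6679.2 km.
Leg P2→P3: central angle 1.8235 rad, distance 11630.4 km.
Leg P3→P4: central angle 1.3867 rad, distance 8844.9 km.
Leg P4→P5: central angle 0.7854 rad, distance 5009.4 km.
Total: 6679.2 + 11630.4 + 8844.9 + 5009.4 ≈ 32164 km.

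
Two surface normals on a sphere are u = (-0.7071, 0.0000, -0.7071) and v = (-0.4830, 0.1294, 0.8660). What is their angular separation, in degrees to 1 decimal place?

u·v = -0.2708; |u| = 1.0000, |v| = 1.0000.
cos θ = (u·v)/(|u||v|) = -0.2708, so θ = 105.7°.

105.7°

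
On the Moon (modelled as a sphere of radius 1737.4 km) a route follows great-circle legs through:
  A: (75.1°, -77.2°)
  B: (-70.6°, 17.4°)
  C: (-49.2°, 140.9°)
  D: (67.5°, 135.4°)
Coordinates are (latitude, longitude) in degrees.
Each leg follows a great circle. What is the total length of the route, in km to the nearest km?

Leg A→B: central angle 2.7347 rad, distance 4751.3 km.
Leg B→C: central angle 0.9345 rad, distance 1623.6 km.
Leg C→D: central angle 2.0381 rad, distance 3541.0 km.
Total: 4751.3 + 1623.6 + 3541.0 ≈ 9916 km.

9916 km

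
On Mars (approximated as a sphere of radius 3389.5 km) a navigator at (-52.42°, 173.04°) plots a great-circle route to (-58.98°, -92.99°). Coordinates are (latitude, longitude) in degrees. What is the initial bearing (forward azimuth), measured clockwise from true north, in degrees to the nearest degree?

137°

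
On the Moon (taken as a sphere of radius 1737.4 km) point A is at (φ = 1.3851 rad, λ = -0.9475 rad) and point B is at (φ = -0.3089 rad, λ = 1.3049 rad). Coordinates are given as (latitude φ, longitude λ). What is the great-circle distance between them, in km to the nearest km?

3462 km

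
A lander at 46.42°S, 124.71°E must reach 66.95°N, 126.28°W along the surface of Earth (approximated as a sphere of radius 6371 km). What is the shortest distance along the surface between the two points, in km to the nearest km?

In radians: φ₁ = -0.8102, φ₂ = 1.1685, Δλ = 109.010° = 1.9026 rad.
cos c = sin φ₁ sin φ₂ + cos φ₁ cos φ₂ cos Δλ = (-0.7244)(0.9202) + (0.6894)(0.3915)(-0.3257) = -0.75450,
so c = arccos(-0.75450) = 2.42568 rad.
Distance = R·c = 6371 × 2.4257 ≈ 15454 km.

15454 km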